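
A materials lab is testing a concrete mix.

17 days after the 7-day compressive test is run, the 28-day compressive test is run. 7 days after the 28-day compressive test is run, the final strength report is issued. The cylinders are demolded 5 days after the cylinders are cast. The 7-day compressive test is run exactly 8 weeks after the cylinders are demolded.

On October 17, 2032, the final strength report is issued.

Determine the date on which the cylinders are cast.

July 24, 2032

The final strength report is issued: Oct 17, 2032.
The 28-day compressive test is run: Oct 17, 2032 − 7 days = Oct 10, 2032.
The 7-day compressive test is run: Oct 10, 2032 − 17 days = Sep 23, 2032.
The cylinders are demolded: Sep 23, 2032 − 8 weeks = Jul 29, 2032.
The cylinders are cast: Jul 29, 2032 − 5 days = Jul 24, 2032.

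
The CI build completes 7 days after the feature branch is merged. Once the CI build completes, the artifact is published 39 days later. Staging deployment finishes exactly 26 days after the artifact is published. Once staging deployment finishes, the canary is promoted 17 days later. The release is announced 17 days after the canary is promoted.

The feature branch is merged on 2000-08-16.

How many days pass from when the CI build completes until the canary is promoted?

Causal path: the CI build completes → the artifact is published → staging deployment finishes → the canary is promoted.
Total delay along the path: 39 + 26 + 17 = 82 days.

82 days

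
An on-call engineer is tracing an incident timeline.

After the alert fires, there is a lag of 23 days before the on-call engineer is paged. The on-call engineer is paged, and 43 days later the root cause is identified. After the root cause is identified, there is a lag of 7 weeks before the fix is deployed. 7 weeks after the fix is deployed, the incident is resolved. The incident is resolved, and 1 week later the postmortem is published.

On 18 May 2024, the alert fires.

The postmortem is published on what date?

5 November 2024

The alert fires: May 18, 2024.
The on-call engineer is paged: May 18, 2024 + 23 days = Jun 10, 2024.
The root cause is identified: Jun 10, 2024 + 43 days = Jul 23, 2024.
The fix is deployed: Jul 23, 2024 + 7 weeks = Sep 10, 2024.
The incident is resolved: Sep 10, 2024 + 7 weeks = Oct 29, 2024.
The postmortem is published: Oct 29, 2024 + 1 week = Nov 5, 2024.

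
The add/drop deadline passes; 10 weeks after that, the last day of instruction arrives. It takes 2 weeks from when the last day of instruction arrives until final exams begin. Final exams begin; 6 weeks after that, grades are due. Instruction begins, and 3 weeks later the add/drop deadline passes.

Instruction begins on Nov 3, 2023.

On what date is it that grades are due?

Instruction begins: Nov 3, 2023.
The add/drop deadline passes: Nov 3, 2023 + 3 weeks = Nov 24, 2023.
The last day of instruction arrives: Nov 24, 2023 + 10 weeks = Feb 2, 2024.
Final exams begin: Feb 2, 2024 + 2 weeks = Feb 16, 2024.
Grades are due: Feb 16, 2024 + 6 weeks = Mar 29, 2024.

Mar 29, 2024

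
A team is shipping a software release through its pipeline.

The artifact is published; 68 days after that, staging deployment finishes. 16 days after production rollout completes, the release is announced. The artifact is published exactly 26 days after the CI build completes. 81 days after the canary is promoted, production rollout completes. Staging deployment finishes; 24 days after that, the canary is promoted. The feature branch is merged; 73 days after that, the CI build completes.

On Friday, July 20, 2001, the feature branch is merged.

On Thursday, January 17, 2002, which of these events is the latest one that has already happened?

Staging deployment finishes

The feature branch is merged: Jul 20, 2001.
The CI build completes: Jul 20, 2001 + 73 days = Oct 1, 2001.
The artifact is published: Oct 1, 2001 + 26 days = Oct 27, 2001.
Staging deployment finishes: Oct 27, 2001 + 68 days = Jan 3, 2002.
The canary is promoted: Jan 3, 2002 + 24 days = Jan 27, 2002.
Production rollout completes: Jan 27, 2002 + 81 days = Apr 18, 2002.
The release is announced: Apr 18, 2002 + 16 days = May 4, 2002.
Jan 17, 2002 falls between when staging deployment finishes (Jan 3, 2002) and when the canary is promoted (Jan 27, 2002).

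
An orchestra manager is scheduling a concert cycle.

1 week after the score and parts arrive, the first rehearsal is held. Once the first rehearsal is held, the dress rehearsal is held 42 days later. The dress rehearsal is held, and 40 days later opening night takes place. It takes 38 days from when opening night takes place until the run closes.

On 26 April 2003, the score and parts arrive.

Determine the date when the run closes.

The score and parts arrive: Apr 26, 2003.
The first rehearsal is held: Apr 26, 2003 + 1 week = May 3, 2003.
The dress rehearsal is held: May 3, 2003 + 42 days = Jun 14, 2003.
Opening night takes place: Jun 14, 2003 + 40 days = Jul 24, 2003.
The run closes: Jul 24, 2003 + 38 days = Aug 31, 2003.

31 August 2003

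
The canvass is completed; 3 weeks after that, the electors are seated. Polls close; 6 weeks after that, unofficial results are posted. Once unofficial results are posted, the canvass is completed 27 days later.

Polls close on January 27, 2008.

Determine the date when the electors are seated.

April 26, 2008

Polls close: Jan 27, 2008.
Unofficial results are posted: Jan 27, 2008 + 6 weeks = Mar 9, 2008.
The canvass is completed: Mar 9, 2008 + 27 days = Apr 5, 2008.
The electors are seated: Apr 5, 2008 + 3 weeks = Apr 26, 2008.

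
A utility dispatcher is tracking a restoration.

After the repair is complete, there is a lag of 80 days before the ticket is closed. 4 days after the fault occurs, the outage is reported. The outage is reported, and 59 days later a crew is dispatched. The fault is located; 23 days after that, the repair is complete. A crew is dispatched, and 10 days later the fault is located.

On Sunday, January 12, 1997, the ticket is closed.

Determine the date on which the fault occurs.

Saturday, July 20, 1996

The ticket is closed: Jan 12, 1997.
The repair is complete: Jan 12, 1997 − 80 days = Oct 24, 1996.
The fault is located: Oct 24, 1996 − 23 days = Oct 1, 1996.
A crew is dispatched: Oct 1, 1996 − 10 days = Sep 21, 1996.
The outage is reported: Sep 21, 1996 − 59 days = Jul 24, 1996.
The fault occurs: Jul 24, 1996 − 4 days = Jul 20, 1996.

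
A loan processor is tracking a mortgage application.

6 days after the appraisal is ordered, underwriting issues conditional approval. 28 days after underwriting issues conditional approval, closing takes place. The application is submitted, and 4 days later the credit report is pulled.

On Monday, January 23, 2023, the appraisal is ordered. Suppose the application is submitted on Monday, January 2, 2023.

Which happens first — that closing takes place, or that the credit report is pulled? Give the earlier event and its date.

The credit report is pulled — Friday, January 6, 2023

The appraisal is ordered: Jan 23, 2023.
Underwriting issues conditional approval: Jan 23, 2023 + 6 days = Jan 29, 2023.
Closing takes place: Jan 29, 2023 + 28 days = Feb 26, 2023.
The application is submitted: Jan 2, 2023.
The credit report is pulled: Jan 2, 2023 + 4 days = Jan 6, 2023.
Comparing: closing takes place on Feb 26, 2023 vs the credit report is pulled on Jan 6, 2023. Earlier: the credit report is pulled.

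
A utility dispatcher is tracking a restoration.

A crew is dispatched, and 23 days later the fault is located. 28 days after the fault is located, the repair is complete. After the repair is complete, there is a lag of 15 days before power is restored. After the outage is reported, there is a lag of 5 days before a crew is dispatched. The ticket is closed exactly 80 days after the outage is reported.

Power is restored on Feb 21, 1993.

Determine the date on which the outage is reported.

Dec 12, 1992

Power is restored: Feb 21, 1993.
The repair is complete: Feb 21, 1993 − 15 days = Feb 6, 1993.
The fault is located: Feb 6, 1993 − 28 days = Jan 9, 1993.
A crew is dispatched: Jan 9, 1993 − 23 days = Dec 17, 1992.
The outage is reported: Dec 17, 1992 − 5 days = Dec 12, 1992.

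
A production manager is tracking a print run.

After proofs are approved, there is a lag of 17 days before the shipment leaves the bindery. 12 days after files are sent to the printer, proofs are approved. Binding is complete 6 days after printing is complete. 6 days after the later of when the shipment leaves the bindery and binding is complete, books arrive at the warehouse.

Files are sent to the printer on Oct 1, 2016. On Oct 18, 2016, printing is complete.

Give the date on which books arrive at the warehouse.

Files are sent to the printer: Oct 1, 2016.
Proofs are approved: Oct 1, 2016 + 12 days = Oct 13, 2016.
The shipment leaves the bindery: Oct 13, 2016 + 17 days = Oct 30, 2016.
Printing is complete: Oct 18, 2016.
Binding is complete: Oct 18, 2016 + 6 days = Oct 24, 2016.
Both prerequisites met — the shipment leaves the bindery (Oct 30, 2016), binding is complete (Oct 24, 2016); the later is Oct 30, 2016.
Books arrive at the warehouse: Oct 30, 2016 + 6 days = Nov 5, 2016.

Nov 5, 2016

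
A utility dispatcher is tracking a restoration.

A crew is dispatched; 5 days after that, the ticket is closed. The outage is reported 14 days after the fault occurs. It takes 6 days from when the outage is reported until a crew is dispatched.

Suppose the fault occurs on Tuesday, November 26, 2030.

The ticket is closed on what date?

The fault occurs: Nov 26, 2030.
The outage is reported: Nov 26, 2030 + 14 days = Dec 10, 2030.
A crew is dispatched: Dec 10, 2030 + 6 days = Dec 16, 2030.
The ticket is closed: Dec 16, 2030 + 5 days = Dec 21, 2030.

Saturday, December 21, 2030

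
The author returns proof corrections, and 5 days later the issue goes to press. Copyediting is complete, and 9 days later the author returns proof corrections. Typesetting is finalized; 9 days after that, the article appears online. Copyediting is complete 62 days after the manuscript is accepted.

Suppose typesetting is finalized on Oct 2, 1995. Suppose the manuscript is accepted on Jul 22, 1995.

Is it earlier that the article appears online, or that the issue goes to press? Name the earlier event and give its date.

Typesetting is finalized: Oct 2, 1995.
The article appears online: Oct 2, 1995 + 9 days = Oct 11, 1995.
The manuscript is accepted: Jul 22, 1995.
Copyediting is complete: Jul 22, 1995 + 62 days = Sep 22, 1995.
The author returns proof corrections: Sep 22, 1995 + 9 days = Oct 1, 1995.
The issue goes to press: Oct 1, 1995 + 5 days = Oct 6, 1995.
Comparing: the article appears online on Oct 11, 1995 vs the issue goes to press on Oct 6, 1995. Earlier: the issue goes to press.

The issue goes to press — Oct 6, 1995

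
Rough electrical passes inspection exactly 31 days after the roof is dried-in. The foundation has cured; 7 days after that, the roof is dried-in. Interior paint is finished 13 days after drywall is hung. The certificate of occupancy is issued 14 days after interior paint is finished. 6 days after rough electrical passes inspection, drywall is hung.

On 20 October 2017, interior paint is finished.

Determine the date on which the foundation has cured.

Interior paint is finished: Oct 20, 2017.
Drywall is hung: Oct 20, 2017 − 13 days = Oct 7, 2017.
Rough electrical passes inspection: Oct 7, 2017 − 6 days = Oct 1, 2017.
The roof is dried-in: Oct 1, 2017 − 31 days = Aug 31, 2017.
The foundation has cured: Aug 31, 2017 − 7 days = Aug 24, 2017.

24 August 2017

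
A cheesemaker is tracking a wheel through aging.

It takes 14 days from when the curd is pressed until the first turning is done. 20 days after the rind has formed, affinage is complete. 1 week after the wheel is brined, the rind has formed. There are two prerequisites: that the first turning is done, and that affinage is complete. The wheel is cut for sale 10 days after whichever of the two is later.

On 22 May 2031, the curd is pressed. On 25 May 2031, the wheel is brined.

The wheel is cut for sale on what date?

1 July 2031

The curd is pressed: May 22, 2031.
The first turning is done: May 22, 2031 + 14 days = Jun 5, 2031.
The wheel is brined: May 25, 2031.
The rind has formed: May 25, 2031 + 1 week = Jun 1, 2031.
Affinage is complete: Jun 1, 2031 + 20 days = Jun 21, 2031.
Both prerequisites met — the first turning is done (Jun 5, 2031), affinage is complete (Jun 21, 2031); the later is Jun 21, 2031.
The wheel is cut for sale: Jun 21, 2031 + 10 days = Jul 1, 2031.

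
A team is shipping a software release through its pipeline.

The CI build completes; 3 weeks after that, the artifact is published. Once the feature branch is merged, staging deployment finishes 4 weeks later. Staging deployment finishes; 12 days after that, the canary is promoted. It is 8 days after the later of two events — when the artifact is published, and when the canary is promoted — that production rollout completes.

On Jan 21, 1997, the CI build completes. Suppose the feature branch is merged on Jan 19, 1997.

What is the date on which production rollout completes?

Mar 8, 1997

The CI build completes: Jan 21, 1997.
The artifact is published: Jan 21, 1997 + 3 weeks = Feb 11, 1997.
The feature branch is merged: Jan 19, 1997.
Staging deployment finishes: Jan 19, 1997 + 4 weeks = Feb 16, 1997.
The canary is promoted: Feb 16, 1997 + 12 days = Feb 28, 1997.
Both prerequisites met — the artifact is published (Feb 11, 1997), the canary is promoted (Feb 28, 1997); the later is Feb 28, 1997.
Production rollout completes: Feb 28, 1997 + 8 days = Mar 8, 1997.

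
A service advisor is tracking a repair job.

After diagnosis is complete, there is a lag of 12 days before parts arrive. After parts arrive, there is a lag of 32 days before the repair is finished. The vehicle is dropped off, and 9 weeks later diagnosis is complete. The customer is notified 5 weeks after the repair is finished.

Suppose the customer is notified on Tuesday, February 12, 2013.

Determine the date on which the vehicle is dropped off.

Sunday, September 23, 2012

The customer is notified: Feb 12, 2013.
The repair is finished: Feb 12, 2013 − 5 weeks = Jan 8, 2013.
Parts arrive: Jan 8, 2013 − 32 days = Dec 7, 2012.
Diagnosis is complete: Dec 7, 2012 − 12 days = Nov 25, 2012.
The vehicle is dropped off: Nov 25, 2012 − 9 weeks = Sep 23, 2012.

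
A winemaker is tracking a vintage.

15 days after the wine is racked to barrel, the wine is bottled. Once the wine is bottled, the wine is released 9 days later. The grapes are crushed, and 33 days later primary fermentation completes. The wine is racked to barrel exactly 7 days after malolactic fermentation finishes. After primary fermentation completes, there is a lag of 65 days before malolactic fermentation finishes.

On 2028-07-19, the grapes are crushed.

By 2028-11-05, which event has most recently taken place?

The wine is racked to barrel

The grapes are crushed: Jul 19, 2028.
Primary fermentation completes: Jul 19, 2028 + 33 days = Aug 21, 2028.
Malolactic fermentation finishes: Aug 21, 2028 + 65 days = Oct 25, 2028.
The wine is racked to barrel: Oct 25, 2028 + 7 days = Nov 1, 2028.
The wine is bottled: Nov 1, 2028 + 15 days = Nov 16, 2028.
The wine is released: Nov 16, 2028 + 9 days = Nov 25, 2028.
Nov 5, 2028 falls between when the wine is racked to barrel (Nov 1, 2028) and when the wine is bottled (Nov 16, 2028).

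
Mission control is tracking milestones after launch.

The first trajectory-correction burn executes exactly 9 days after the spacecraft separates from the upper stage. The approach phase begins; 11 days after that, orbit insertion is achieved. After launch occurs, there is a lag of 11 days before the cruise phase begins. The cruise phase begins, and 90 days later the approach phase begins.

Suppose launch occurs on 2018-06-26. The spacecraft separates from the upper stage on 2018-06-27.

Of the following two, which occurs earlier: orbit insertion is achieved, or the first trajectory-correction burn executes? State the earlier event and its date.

The first trajectory-correction burn executes — 2018-07-06

Launch occurs: Jun 26, 2018.
The cruise phase begins: Jun 26, 2018 + 11 days = Jul 7, 2018.
The approach phase begins: Jul 7, 2018 + 90 days = Oct 5, 2018.
Orbit insertion is achieved: Oct 5, 2018 + 11 days = Oct 16, 2018.
The spacecraft separates from the upper stage: Jun 27, 2018.
The first trajectory-correction burn executes: Jun 27, 2018 + 9 days = Jul 6, 2018.
Comparing: orbit insertion is achieved on Oct 16, 2018 vs the first trajectory-correction burn executes on Jul 6, 2018. Earlier: the first trajectory-correction burn executes.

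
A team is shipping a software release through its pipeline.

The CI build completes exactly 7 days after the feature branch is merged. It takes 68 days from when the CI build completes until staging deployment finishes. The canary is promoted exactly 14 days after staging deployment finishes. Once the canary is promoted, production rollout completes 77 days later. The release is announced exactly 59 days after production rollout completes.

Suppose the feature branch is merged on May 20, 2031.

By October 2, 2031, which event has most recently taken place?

The feature branch is merged: May 20, 2031.
The CI build completes: May 20, 2031 + 7 days = May 27, 2031.
Staging deployment finishes: May 27, 2031 + 68 days = Aug 3, 2031.
The canary is promoted: Aug 3, 2031 + 14 days = Aug 17, 2031.
Production rollout completes: Aug 17, 2031 + 77 days = Nov 2, 2031.
The release is announced: Nov 2, 2031 + 59 days = Dec 31, 2031.
Oct 2, 2031 falls between when the canary is promoted (Aug 17, 2031) and when production rollout completes (Nov 2, 2031).

The canary is promoted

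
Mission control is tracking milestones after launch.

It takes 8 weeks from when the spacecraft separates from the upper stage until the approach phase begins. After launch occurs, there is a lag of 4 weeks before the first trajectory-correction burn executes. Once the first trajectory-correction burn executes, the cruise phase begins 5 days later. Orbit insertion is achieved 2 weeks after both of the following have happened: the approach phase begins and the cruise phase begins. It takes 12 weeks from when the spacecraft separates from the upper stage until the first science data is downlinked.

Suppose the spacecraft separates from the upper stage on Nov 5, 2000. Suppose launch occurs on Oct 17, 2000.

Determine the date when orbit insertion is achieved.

The spacecraft separates from the upper stage: Nov 5, 2000.
The approach phase begins: Nov 5, 2000 + 8 weeks = Dec 31, 2000.
Launch occurs: Oct 17, 2000.
The first trajectory-correction burn executes: Oct 17, 2000 + 4 weeks = Nov 14, 2000.
The cruise phase begins: Nov 14, 2000 + 5 days = Nov 19, 2000.
Both prerequisites met — the approach phase begins (Dec 31, 2000), the cruise phase begins (Nov 19, 2000); the later is Dec 31, 2000.
Orbit insertion is achieved: Dec 31, 2000 + 2 weeks = Jan 14, 2001.

Jan 14, 2001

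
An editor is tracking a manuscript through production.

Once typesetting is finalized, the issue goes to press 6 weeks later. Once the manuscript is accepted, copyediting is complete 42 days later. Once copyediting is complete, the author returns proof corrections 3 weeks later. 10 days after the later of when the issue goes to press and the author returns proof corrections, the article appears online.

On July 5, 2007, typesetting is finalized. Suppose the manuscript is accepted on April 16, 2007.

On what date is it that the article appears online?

Typesetting is finalized: Jul 5, 2007.
The issue goes to press: Jul 5, 2007 + 6 weeks = Aug 16, 2007.
The manuscript is accepted: Apr 16, 2007.
Copyediting is complete: Apr 16, 2007 + 42 days = May 28, 2007.
The author returns proof corrections: May 28, 2007 + 3 weeks = Jun 18, 2007.
Both prerequisites met — the issue goes to press (Aug 16, 2007), the author returns proof corrections (Jun 18, 2007); the later is Aug 16, 2007.
The article appears online: Aug 16, 2007 + 10 days = Aug 26, 2007.

August 26, 2007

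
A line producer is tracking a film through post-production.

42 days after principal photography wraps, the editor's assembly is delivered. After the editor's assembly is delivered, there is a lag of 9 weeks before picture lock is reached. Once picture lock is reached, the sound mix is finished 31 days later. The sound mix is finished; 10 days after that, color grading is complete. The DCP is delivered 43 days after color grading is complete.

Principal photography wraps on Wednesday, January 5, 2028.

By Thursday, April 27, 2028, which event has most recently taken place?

Principal photography wraps: Jan 5, 2028.
The editor's assembly is delivered: Jan 5, 2028 + 42 days = Feb 16, 2028.
Picture lock is reached: Feb 16, 2028 + 9 weeks = Apr 19, 2028.
The sound mix is finished: Apr 19, 2028 + 31 days = May 20, 2028.
Color grading is complete: May 20, 2028 + 10 days = May 30, 2028.
The DCP is delivered: May 30, 2028 + 43 days = Jul 12, 2028.
Apr 27, 2028 falls between when picture lock is reached (Apr 19, 2028) and when the sound mix is finished (May 20, 2028).

Picture lock is reached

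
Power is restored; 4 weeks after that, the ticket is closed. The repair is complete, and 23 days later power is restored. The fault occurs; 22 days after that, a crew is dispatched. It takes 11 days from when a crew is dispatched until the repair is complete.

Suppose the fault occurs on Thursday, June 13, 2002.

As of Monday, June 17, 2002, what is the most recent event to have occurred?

The fault occurs: Jun 13, 2002.
A crew is dispatched: Jun 13, 2002 + 22 days = Jul 5, 2002.
The repair is complete: Jul 5, 2002 + 11 days = Jul 16, 2002.
Power is restored: Jul 16, 2002 + 23 days = Aug 8, 2002.
The ticket is closed: Aug 8, 2002 + 4 weeks = Sep 5, 2002.
Jun 17, 2002 falls between when the fault occurs (Jun 13, 2002) and when a crew is dispatched (Jul 5, 2002).

The fault occurs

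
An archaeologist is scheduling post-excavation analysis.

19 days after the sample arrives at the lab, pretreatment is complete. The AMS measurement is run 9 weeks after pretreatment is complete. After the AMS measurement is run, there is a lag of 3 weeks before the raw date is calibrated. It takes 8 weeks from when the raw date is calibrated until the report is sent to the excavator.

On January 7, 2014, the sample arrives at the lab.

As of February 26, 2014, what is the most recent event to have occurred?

Pretreatment is complete

The sample arrives at the lab: Jan 7, 2014.
Pretreatment is complete: Jan 7, 2014 + 19 days = Jan 26, 2014.
The AMS measurement is run: Jan 26, 2014 + 9 weeks = Mar 30, 2014.
The raw date is calibrated: Mar 30, 2014 + 3 weeks = Apr 20, 2014.
The report is sent to the excavator: Apr 20, 2014 + 8 weeks = Jun 15, 2014.
Feb 26, 2014 falls between when pretreatment is complete (Jan 26, 2014) and when the AMS measurement is run (Mar 30, 2014).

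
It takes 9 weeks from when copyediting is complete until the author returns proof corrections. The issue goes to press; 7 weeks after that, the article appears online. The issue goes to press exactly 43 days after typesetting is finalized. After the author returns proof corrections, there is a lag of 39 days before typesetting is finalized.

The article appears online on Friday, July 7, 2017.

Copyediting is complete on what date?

The article appears online: Jul 7, 2017.
The issue goes to press: Jul 7, 2017 − 7 weeks = May 19, 2017.
Typesetting is finalized: May 19, 2017 − 43 days = Apr 6, 2017.
The author returns proof corrections: Apr 6, 2017 − 39 days = Feb 26, 2017.
Copyediting is complete: Feb 26, 2017 − 9 weeks = Dec 25, 2016.

Sunday, December 25, 2016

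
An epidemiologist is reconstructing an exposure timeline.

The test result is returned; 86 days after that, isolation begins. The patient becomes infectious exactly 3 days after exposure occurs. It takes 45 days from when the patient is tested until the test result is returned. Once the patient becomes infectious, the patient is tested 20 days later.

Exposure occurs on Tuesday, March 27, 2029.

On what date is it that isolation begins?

Tuesday, August 28, 2029

Exposure occurs: Mar 27, 2029.
The patient becomes infectious: Mar 27, 2029 + 3 days = Mar 30, 2029.
The patient is tested: Mar 30, 2029 + 20 days = Apr 19, 2029.
The test result is returned: Apr 19, 2029 + 45 days = Jun 3, 2029.
Isolation begins: Jun 3, 2029 + 86 days = Aug 28, 2029.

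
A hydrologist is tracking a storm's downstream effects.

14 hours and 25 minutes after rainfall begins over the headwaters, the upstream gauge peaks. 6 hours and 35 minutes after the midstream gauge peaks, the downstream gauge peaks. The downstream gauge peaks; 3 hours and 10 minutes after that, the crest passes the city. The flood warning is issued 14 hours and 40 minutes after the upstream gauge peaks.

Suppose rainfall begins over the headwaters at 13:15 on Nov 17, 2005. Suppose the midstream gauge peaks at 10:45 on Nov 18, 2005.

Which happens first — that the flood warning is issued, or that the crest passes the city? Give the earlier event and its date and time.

Rainfall begins over the headwaters: 13:15 Nov 17, 2005.
The upstream gauge peaks: 13:15 Nov 17, 2005 + 14h25m = 03:40 Nov 18, 2005.
The flood warning is issued: 03:40 Nov 18, 2005 + 14h40m = 18:20 Nov 18, 2005.
The midstream gauge peaks: 10:45 Nov 18, 2005.
The downstream gauge peaks: 10:45 Nov 18, 2005 + 6h35m = 17:20 Nov 18, 2005.
The crest passes the city: 17:20 Nov 18, 2005 + 3h10m = 20:30 Nov 18, 2005.
Comparing: the flood warning is issued at 18:20 Nov 18, 2005 vs the crest passes the city at 20:30 Nov 18, 2005. Earlier: the flood warning is issued.

The flood warning is issued — 18:20 on Nov 18, 2005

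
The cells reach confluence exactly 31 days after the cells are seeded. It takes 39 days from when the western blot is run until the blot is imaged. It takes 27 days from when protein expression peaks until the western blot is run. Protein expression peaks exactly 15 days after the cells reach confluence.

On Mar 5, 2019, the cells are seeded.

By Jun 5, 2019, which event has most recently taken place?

The cells are seeded: Mar 5, 2019.
The cells reach confluence: Mar 5, 2019 + 31 days = Apr 5, 2019.
Protein expression peaks: Apr 5, 2019 + 15 days = Apr 20, 2019.
The western blot is run: Apr 20, 2019 + 27 days = May 17, 2019.
The blot is imaged: May 17, 2019 + 39 days = Jun 25, 2019.
Jun 5, 2019 falls between when the western blot is run (May 17, 2019) and when the blot is imaged (Jun 25, 2019).

The western blot is run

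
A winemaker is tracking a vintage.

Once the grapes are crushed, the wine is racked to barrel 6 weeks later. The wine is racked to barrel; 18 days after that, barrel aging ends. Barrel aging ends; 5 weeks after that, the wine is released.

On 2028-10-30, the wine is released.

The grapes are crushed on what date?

The wine is released: Oct 30, 2028.
Barrel aging ends: Oct 30, 2028 − 5 weeks = Sep 25, 2028.
The wine is racked to barrel: Sep 25, 2028 − 18 days = Sep 7, 2028.
The grapes are crushed: Sep 7, 2028 − 6 weeks = Jul 27, 2028.

2028-07-27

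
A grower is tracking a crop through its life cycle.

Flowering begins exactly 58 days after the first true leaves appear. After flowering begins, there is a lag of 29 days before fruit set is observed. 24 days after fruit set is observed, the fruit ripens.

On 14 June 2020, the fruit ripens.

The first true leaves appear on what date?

24 February 2020

The fruit ripens: Jun 14, 2020.
Fruit set is observed: Jun 14, 2020 − 24 days = May 21, 2020.
Flowering begins: May 21, 2020 − 29 days = Apr 22, 2020.
The first true leaves appear: Apr 22, 2020 − 58 days = Feb 24, 2020.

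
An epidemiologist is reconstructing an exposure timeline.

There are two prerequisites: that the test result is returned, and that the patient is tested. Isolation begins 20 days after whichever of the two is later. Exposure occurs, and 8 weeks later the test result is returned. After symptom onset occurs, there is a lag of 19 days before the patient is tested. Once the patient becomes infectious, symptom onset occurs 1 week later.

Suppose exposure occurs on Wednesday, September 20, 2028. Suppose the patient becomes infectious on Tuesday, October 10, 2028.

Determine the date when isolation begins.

Tuesday, December 5, 2028

Exposure occurs: Sep 20, 2028.
The test result is returned: Sep 20, 2028 + 8 weeks = Nov 15, 2028.
The patient becomes infectious: Oct 10, 2028.
Symptom onset occurs: Oct 10, 2028 + 1 week = Oct 17, 2028.
The patient is tested: Oct 17, 2028 + 19 days = Nov 5, 2028.
Both prerequisites met — the test result is returned (Nov 15, 2028), the patient is tested (Nov 5, 2028); the later is Nov 15, 2028.
Isolation begins: Nov 15, 2028 + 20 days = Dec 5, 2028.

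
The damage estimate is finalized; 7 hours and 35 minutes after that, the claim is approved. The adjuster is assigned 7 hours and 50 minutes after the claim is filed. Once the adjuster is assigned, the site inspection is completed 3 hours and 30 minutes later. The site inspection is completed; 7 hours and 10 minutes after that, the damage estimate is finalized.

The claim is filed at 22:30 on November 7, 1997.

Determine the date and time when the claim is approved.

00:35 on November 9, 1997

The claim is filed: 22:30 Nov 7, 1997.
The adjuster is assigned: 22:30 Nov 7, 1997 + 7h50m = 06:20 Nov 8, 1997.
The site inspection is completed: 06:20 Nov 8, 1997 + 3h30m = 09:50 Nov 8, 1997.
The damage estimate is finalized: 09:50 Nov 8, 1997 + 7h10m = 17:00 Nov 8, 1997.
The claim is approved: 17:00 Nov 8, 1997 + 7h35m = 00:35 Nov 9, 1997.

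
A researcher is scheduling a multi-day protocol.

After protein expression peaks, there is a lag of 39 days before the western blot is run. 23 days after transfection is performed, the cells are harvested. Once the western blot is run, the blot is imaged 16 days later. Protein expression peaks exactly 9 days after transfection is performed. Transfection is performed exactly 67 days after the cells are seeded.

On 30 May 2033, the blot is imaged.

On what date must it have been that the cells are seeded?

19 January 2033

The blot is imaged: May 30, 2033.
The western blot is run: May 30, 2033 − 16 days = May 14, 2033.
Protein expression peaks: May 14, 2033 − 39 days = Apr 5, 2033.
Transfection is performed: Apr 5, 2033 − 9 days = Mar 27, 2033.
The cells are seeded: Mar 27, 2033 − 67 days = Jan 19, 2033.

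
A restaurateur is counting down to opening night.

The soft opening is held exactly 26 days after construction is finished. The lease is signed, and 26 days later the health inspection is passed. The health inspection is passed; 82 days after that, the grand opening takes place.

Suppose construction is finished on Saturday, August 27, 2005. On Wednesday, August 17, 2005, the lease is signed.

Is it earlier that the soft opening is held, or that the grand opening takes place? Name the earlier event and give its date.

Construction is finished: Aug 27, 2005.
The soft opening is held: Aug 27, 2005 + 26 days = Sep 22, 2005.
The lease is signed: Aug 17, 2005.
The health inspection is passed: Aug 17, 2005 + 26 days = Sep 12, 2005.
The grand opening takes place: Sep 12, 2005 + 82 days = Dec 3, 2005.
Comparing: the soft opening is held on Sep 22, 2005 vs the grand opening takes place on Dec 3, 2005. Earlier: the soft opening is held.

The soft opening is held — Thursday, September 22, 2005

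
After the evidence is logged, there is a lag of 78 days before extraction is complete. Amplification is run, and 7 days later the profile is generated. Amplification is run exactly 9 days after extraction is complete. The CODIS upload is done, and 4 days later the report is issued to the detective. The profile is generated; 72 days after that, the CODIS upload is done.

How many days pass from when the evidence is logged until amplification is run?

87 days

Causal path: the evidence is logged → extraction is complete → amplification is run.
Total delay along the path: 78 + 9 = 87 days.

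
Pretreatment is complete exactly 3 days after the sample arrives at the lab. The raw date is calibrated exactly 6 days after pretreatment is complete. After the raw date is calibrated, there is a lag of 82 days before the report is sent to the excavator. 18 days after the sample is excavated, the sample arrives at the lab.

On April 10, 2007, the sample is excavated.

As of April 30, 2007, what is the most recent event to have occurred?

The sample arrives at the lab

The sample is excavated: Apr 10, 2007.
The sample arrives at the lab: Apr 10, 2007 + 18 days = Apr 28, 2007.
Pretreatment is complete: Apr 28, 2007 + 3 days = May 1, 2007.
The raw date is calibrated: May 1, 2007 + 6 days = May 7, 2007.
The report is sent to the excavator: May 7, 2007 + 82 days = Jul 28, 2007.
Apr 30, 2007 falls between when the sample arrives at the lab (Apr 28, 2007) and when pretreatment is complete (May 1, 2007).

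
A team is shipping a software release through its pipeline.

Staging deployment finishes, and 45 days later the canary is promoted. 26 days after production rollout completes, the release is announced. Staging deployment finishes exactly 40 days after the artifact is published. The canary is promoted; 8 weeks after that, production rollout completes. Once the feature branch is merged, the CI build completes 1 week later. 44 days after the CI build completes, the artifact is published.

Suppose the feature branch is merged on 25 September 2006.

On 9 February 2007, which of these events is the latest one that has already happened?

The feature branch is merged: Sep 25, 2006.
The CI build completes: Sep 25, 2006 + 1 week = Oct 2, 2006.
The artifact is published: Oct 2, 2006 + 44 days = Nov 15, 2006.
Staging deployment finishes: Nov 15, 2006 + 40 days = Dec 25, 2006.
The canary is promoted: Dec 25, 2006 + 45 days = Feb 8, 2007.
Production rollout completes: Feb 8, 2007 + 8 weeks = Apr 5, 2007.
The release is announced: Apr 5, 2007 + 26 days = May 1, 2007.
Feb 9, 2007 falls between when the canary is promoted (Feb 8, 2007) and when production rollout completes (Apr 5, 2007).

The canary is promoted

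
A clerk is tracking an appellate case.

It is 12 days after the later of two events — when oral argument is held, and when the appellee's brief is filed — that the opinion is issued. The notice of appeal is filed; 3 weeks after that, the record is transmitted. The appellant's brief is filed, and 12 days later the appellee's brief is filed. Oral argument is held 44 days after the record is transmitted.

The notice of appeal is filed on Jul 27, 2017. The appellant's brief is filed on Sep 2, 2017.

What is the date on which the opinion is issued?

The notice of appeal is filed: Jul 27, 2017.
The record is transmitted: Jul 27, 2017 + 3 weeks = Aug 17, 2017.
Oral argument is held: Aug 17, 2017 + 44 days = Sep 30, 2017.
The appellant's brief is filed: Sep 2, 2017.
The appellee's brief is filed: Sep 2, 2017 + 12 days = Sep 14, 2017.
Both prerequisites met — oral argument is held (Sep 30, 2017), the appellee's brief is filed (Sep 14, 2017); the later is Sep 30, 2017.
The opinion is issued: Sep 30, 2017 + 12 days = Oct 12, 2017.

Oct 12, 2017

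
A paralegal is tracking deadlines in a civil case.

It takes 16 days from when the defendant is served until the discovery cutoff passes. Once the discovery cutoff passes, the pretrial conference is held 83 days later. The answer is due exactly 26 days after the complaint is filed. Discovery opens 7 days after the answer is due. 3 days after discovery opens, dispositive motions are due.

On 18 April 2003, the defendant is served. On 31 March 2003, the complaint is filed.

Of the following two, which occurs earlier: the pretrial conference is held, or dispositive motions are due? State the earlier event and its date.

The defendant is served: Apr 18, 2003.
The discovery cutoff passes: Apr 18, 2003 + 16 days = May 4, 2003.
The pretrial conference is held: May 4, 2003 + 83 days = Jul 26, 2003.
The complaint is filed: Mar 31, 2003.
The answer is due: Mar 31, 2003 + 26 days = Apr 26, 2003.
Discovery opens: Apr 26, 2003 + 7 days = May 3, 2003.
Dispositive motions are due: May 3, 2003 + 3 days = May 6, 2003.
Comparing: the pretrial conference is held on Jul 26, 2003 vs dispositive motions are due on May 6, 2003. Earlier: dispositive motions are due.

Dispositive motions are due — 6 May 2003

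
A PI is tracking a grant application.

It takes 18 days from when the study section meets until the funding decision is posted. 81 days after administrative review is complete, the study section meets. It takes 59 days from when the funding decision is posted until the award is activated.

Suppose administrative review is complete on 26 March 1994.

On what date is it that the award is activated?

31 August 1994

Administrative review is complete: Mar 26, 1994.
The study section meets: Mar 26, 1994 + 81 days = Jun 15, 1994.
The funding decision is posted: Jun 15, 1994 + 18 days = Jul 3, 1994.
The award is activated: Jul 3, 1994 + 59 days = Aug 31, 1994.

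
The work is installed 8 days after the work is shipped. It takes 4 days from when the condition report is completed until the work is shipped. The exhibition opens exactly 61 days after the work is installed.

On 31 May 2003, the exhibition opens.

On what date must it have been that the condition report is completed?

19 March 2003

The exhibition opens: May 31, 2003.
The work is installed: May 31, 2003 − 61 days = Mar 31, 2003.
The work is shipped: Mar 31, 2003 − 8 days = Mar 23, 2003.
The condition report is completed: Mar 23, 2003 − 4 days = Mar 19, 2003.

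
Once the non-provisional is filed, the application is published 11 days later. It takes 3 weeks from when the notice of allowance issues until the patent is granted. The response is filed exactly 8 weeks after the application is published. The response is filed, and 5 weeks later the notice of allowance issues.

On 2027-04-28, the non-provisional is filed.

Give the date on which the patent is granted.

2027-08-29

The non-provisional is filed: Apr 28, 2027.
The application is published: Apr 28, 2027 + 11 days = May 9, 2027.
The response is filed: May 9, 2027 + 8 weeks = Jul 4, 2027.
The notice of allowance issues: Jul 4, 2027 + 5 weeks = Aug 8, 2027.
The patent is granted: Aug 8, 2027 + 3 weeks = Aug 29, 2027.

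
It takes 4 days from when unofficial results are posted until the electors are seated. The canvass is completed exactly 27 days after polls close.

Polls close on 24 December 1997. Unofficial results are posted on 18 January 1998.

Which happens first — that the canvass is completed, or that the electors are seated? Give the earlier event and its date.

Polls close: Dec 24, 1997.
The canvass is completed: Dec 24, 1997 + 27 days = Jan 20, 1998.
Unofficial results are posted: Jan 18, 1998.
The electors are seated: Jan 18, 1998 + 4 days = Jan 22, 1998.
Comparing: the canvass is completed on Jan 20, 1998 vs the electors are seated on Jan 22, 1998. Earlier: the canvass is completed.

The canvass is completed — 20 January 1998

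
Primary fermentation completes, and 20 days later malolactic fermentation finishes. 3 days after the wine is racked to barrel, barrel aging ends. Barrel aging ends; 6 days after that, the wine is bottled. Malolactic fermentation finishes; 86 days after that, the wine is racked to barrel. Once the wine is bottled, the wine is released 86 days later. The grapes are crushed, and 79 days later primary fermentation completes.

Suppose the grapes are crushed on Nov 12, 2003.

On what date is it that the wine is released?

The grapes are crushed: Nov 12, 2003.
Primary fermentation completes: Nov 12, 2003 + 79 days = Jan 30, 2004.
Malolactic fermentation finishes: Jan 30, 2004 + 20 days = Feb 19, 2004.
The wine is racked to barrel: Feb 19, 2004 + 86 days = May 15, 2004.
Barrel aging ends: May 15, 2004 + 3 days = May 18, 2004.
The wine is bottled: May 18, 2004 + 6 days = May 24, 2004.
The wine is released: May 24, 2004 + 86 days = Aug 18, 2004.

Aug 18, 2004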